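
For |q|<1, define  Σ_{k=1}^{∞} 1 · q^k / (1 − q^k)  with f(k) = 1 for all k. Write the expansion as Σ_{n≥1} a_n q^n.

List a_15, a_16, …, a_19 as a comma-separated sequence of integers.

4, 5, 2, 6, 2

n=15: 15·1 5·3 3·5 1·15  f→[1+1+1+1]=4
q^16  k|16↦f(k): 16:1 8:1 4:1 2:1 1:1  a_16=5
d|17:{17,1}  Σf=1+1=2
n=18: 1·18 2·9 3·6 6·3 9·2 18·1  f→[1+1+1+1+1+1]=6
q^19  k|19↦f(k): 19:1 1:1  a_19=2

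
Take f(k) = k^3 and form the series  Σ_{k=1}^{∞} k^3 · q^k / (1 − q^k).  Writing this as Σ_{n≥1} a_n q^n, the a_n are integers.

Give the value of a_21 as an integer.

q^21  k|21↦f(k): 1:1 3:27 7:343 21:9261  a_21=9632

a_21 = 9632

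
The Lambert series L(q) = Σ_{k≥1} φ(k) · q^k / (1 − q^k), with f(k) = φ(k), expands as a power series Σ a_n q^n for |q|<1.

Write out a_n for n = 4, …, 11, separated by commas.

d|4:{1,2,4}  Σφ=1+1+2=4
q^5  k|5↦φ(k): 5:4 1:1  a_5=5
q^6  k|6↦φ(k): 1:1 2:1 3:2 6:2  a_6=6
n=7: 7·1 1·7  φ→[6+1]=7
d|8:{1,2,4,8}  Σφ=1+1+2+4=8
[q^9] φ(1)=1,φ(3)=2,φ(9)=6 ⇒ 9
[q^10] φ(1)=1,φ(2)=1,φ(5)=4,φ(10)=4 ⇒ 10
n=11: 11·1 1·11  φ→[10+1]=11

4, 5, 6, 7, 8, 9, 10, 11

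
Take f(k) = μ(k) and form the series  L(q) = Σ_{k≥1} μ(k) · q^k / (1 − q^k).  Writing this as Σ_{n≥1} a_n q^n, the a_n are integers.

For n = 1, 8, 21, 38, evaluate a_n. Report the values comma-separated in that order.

n=1: 1·1  μ→[1]=1
q^8  k|8↦μ(k): 8:0 4:0 2:-1 1:1  a_8=0
d|21:{1,3,7,21}  Σμ=1+(-1)+(-1)+1=0
d|38:{38,19,2,1}  Σμ=1+(-1)+(-1)+1=0

1, 0, 0, 0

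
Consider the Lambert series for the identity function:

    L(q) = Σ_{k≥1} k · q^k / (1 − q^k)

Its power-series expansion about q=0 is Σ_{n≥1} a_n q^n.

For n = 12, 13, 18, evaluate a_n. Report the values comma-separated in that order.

28, 14, 39

q^12  k|12↦f(k): 1:1 2:2 3:3 4:4 6:6 12:12  a_12=28
q^13  k|13↦f(k): 13:13 1:1  a_13=14
[q^18] f(18)=18,f(9)=9,f(6)=6,f(3)=3,f(2)=2,f(1)=1 ⇒ 39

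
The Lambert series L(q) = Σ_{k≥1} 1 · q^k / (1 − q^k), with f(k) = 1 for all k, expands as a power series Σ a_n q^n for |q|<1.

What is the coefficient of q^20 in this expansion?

n=20: 1·20 2·10 4·5 5·4 10·2 20·1  f→[1+1+1+1+1+1]=6

a_20 = 6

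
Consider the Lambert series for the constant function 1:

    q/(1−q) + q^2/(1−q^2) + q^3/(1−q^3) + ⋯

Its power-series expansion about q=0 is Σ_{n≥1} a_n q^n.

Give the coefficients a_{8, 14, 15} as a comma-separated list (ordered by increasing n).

d|8:{8,4,2,1}  Σf=1+1+1+1=4
[q^14] f(14)=1,f(7)=1,f(2)=1,f(1)=1 ⇒ 4
[q^15] f(1)=1,f(3)=1,f(5)=1,f(15)=1 ⇒ 4

4, 4, 4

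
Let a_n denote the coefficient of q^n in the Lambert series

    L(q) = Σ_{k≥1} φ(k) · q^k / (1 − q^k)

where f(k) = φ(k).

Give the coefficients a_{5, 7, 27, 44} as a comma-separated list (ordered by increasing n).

n=5: 5·1 1·5  φ→[4+1]=5
n=7: 1·7 7·1  φ→[1+6]=7
[q^27] φ(27)=18,φ(9)=6,φ(3)=2,φ(1)=1 ⇒ 27
q^44  k|44↦φ(k): 1:1 2:1 4:2 11:10 22:10 44:20  a_44=44

5, 7, 27, 44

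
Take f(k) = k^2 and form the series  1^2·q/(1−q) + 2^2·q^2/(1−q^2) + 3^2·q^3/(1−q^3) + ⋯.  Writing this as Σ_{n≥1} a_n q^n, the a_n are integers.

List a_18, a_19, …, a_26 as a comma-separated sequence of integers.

455, 362, 546, 500, 610, 530, 850, 651, 850

n=18: 1·18 2·9 3·6 6·3 9·2 18·1  f→[1+4+9+36+81+324]=455
n=19: 19·1 1·19  f→[361+1]=362
[q^20] f(1)=1,f(2)=4,f(4)=16,f(5)=25,f(10)=100,f(20)=400 ⇒ 546
q^21  k|21↦f(k): 1:1 3:9 7:49 21:441  a_21=500
n=22: 22·1 11·2 2·11 1·22  f→[484+121+4+1]=610
[q^23] f(23)=529,f(1)=1 ⇒ 530
d|24:{24,12,8,6,4,3,2,1}  Σf=576+144+64+36+16+9+4+1=850
d|25:{1,5,25}  Σf=1+25+625=651
d|26:{1,2,13,26}  Σf=1+4+169+676=850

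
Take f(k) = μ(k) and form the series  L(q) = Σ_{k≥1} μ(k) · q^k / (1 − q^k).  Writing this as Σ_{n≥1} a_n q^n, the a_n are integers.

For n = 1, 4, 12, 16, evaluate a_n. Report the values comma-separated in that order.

1, 0, 0, 0

n=1: 1·1  μ→[1]=1
[q^4] μ(1)=1,μ(2)=-1,μ(4)=0 ⇒ 0
n=12: 12·1 6·2 4·3 3·4 2·6 1·12  μ→[0+1+0+(-1)+(-1)+1]=0
n=16: 1·16 2·8 4·4 8·2 16·1  μ→[1+(-1)+0+0+0]=0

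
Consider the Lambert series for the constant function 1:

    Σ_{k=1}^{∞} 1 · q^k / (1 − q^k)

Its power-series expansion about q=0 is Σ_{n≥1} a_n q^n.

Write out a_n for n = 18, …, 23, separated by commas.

6, 2, 6, 4, 4, 2

[q^18] f(1)=1,f(2)=1,f(3)=1,f(6)=1,f(9)=1,f(18)=1 ⇒ 6
q^19  k|19↦f(k): 19:1 1:1  a_19=2
q^20  k|20↦f(k): 1:1 2:1 4:1 5:1 10:1 20:1  a_20=6
d|21:{21,7,3,1}  Σf=1+1+1+1=4
q^22  k|22↦f(k): 22:1 11:1 2:1 1:1  a_22=4
n=23: 23·1 1·23  f→[1+1]=2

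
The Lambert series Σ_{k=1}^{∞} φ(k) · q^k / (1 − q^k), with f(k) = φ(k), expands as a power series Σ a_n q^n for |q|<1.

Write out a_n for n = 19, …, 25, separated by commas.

[q^19] φ(19)=18,φ(1)=1 ⇒ 19
d|20:{1,2,4,5,10,20}  Σφ=1+1+2+4+4+8=20
[q^21] φ(21)=12,φ(7)=6,φ(3)=2,φ(1)=1 ⇒ 21
d|22:{22,11,2,1}  Σφ=10+10+1+1=22
n=23: 1·23 23·1  φ→[1+22]=23
q^24  k|24↦φ(k): 24:8 12:4 8:4 6:2 4:2 3:2 2:1 1:1  a_24=24
[q^25] φ(1)=1,φ(5)=4,φ(25)=20 ⇒ 25

19, 20, 21, 22, 23, 24, 25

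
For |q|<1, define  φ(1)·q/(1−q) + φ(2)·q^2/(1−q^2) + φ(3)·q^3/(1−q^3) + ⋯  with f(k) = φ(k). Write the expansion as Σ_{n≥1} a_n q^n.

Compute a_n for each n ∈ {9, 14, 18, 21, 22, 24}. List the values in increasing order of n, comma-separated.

q^9  k|9↦φ(k): 9:6 3:2 1:1  a_9=9
d|14:{14,7,2,1}  Σφ=6+6+1+1=14
d|18:{18,9,6,3,2,1}  Σφ=6+6+2+2+1+1=18
n=21: 21·1 7·3 3·7 1·21  φ→[12+6+2+1]=21
q^22  k|22↦φ(k): 22:10 11:10 2:1 1:1  a_22=22
n=24: 24·1 12·2 8·3 6·4 4·6 3·8 2·12 1·24  φ→[8+4+4+2+2+2+1+1]=24

9, 14, 18, 21, 22, 24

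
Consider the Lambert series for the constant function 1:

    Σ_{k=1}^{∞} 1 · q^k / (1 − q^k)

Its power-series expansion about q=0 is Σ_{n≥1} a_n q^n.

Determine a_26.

n=26: 1·26 2·13 13·2 26·1  f→[1+1+1+1]=4

a_26 = 4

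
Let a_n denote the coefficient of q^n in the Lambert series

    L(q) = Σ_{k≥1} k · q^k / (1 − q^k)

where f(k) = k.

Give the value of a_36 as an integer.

a_36 = 91

q^36  k|36↦f(k): 36:36 18:18 12:12 9:9 6:6 4:4 3:3 2:2 1:1  a_36=91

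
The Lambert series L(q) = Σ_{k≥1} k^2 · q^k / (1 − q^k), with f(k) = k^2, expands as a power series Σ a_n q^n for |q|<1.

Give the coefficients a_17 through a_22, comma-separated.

290, 455, 362, 546, 500, 610

d|17:{17,1}  Σf=289+1=290
d|18:{1,2,3,6,9,18}  Σf=1+4+9+36+81+324=455
n=19: 19·1 1·19  f→[361+1]=362
[q^20] f(1)=1,f(2)=4,f(4)=16,f(5)=25,f(10)=100,f(20)=400 ⇒ 546
n=21: 1·21 3·7 7·3 21·1  f→[1+9+49+441]=500
n=22: 22·1 11·2 2·11 1·22  f→[484+121+4+1]=610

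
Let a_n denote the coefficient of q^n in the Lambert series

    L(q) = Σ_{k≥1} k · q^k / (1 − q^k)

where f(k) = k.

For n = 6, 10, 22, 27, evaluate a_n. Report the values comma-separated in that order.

n=6: 1·6 2·3 3·2 6·1  f→[1+2+3+6]=12
q^10  k|10↦f(k): 1:1 2:2 5:5 10:10  a_10=18
q^22  k|22↦f(k): 1:1 2:2 11:11 22:22  a_22=36
[q^27] f(27)=27,f(9)=9,f(3)=3,f(1)=1 ⇒ 40

12, 18, 36, 40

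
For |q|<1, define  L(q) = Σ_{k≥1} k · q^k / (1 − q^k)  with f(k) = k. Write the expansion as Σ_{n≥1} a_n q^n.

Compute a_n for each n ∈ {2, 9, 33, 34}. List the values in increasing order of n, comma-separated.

3, 13, 48, 54

n=2: 2·1 1·2  f→[2+1]=3
q^9  k|9↦f(k): 9:9 3:3 1:1  a_9=13
d|33:{33,11,3,1}  Σf=33+11+3+1=48
n=34: 34·1 17·2 2·17 1·34  f→[34+17+2+1]=54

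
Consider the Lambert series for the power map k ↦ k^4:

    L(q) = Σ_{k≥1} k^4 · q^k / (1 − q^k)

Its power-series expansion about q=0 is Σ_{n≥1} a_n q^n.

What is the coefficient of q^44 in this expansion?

[q^44] f(1)=1,f(2)=16,f(4)=256,f(11)=14641,f(22)=234256,f(44)=3748096 ⇒ 3997266

a_44 = 3997266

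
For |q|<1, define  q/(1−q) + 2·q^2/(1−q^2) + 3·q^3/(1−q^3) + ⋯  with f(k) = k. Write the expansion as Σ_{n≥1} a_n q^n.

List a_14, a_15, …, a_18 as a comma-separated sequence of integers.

q^14  k|14↦f(k): 14:14 7:7 2:2 1:1  a_14=24
n=15: 1·15 3·5 5·3 15·1  f→[1+3+5+15]=24
d|16:{1,2,4,8,16}  Σf=1+2+4+8+16=31
n=17: 1·17 17·1  f→[1+17]=18
[q^18] f(18)=18,f(9)=9,f(6)=6,f(3)=3,f(2)=2,f(1)=1 ⇒ 39

24, 24, 31, 18, 39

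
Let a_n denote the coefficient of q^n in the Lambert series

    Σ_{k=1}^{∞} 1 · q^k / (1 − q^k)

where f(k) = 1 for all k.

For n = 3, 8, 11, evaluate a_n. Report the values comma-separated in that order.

d|3:{1,3}  Σf=1+1=2
n=8: 8·1 4·2 2·4 1·8  f→[1+1+1+1]=4
n=11: 1·11 11·1  f→[1+1]=2

2, 4, 2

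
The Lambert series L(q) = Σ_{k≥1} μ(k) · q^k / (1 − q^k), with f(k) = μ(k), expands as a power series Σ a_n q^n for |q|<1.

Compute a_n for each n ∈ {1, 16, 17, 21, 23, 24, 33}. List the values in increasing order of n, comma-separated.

d|1:{1}  Σμ=1=1
[q^16] μ(1)=1,μ(2)=-1,μ(4)=0,μ(8)=0,μ(16)=0 ⇒ 0
d|17:{1,17}  Σμ=1+(-1)=0
q^21  k|21↦μ(k): 21:1 7:-1 3:-1 1:1  a_21=0
n=23: 23·1 1·23  μ→[(-1)+1]=0
q^24  k|24↦μ(k): 24:0 12:0 8:0 6:1 4:0 3:-1 2:-1 1:1  a_24=0
[q^33] μ(33)=1,μ(11)=-1,μ(3)=-1,μ(1)=1 ⇒ 0

1, 0, 0, 0, 0, 0, 0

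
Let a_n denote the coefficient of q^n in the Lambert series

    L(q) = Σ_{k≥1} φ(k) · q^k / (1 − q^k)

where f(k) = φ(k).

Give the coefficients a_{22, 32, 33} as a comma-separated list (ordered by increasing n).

d|22:{1,2,11,22}  Σφ=1+1+10+10=22
n=32: 32·1 16·2 8·4 4·8 2·16 1·32  φ→[16+8+4+2+1+1]=32
q^33  k|33↦φ(k): 1:1 3:2 11:10 33:20  a_33=33

22, 32, 33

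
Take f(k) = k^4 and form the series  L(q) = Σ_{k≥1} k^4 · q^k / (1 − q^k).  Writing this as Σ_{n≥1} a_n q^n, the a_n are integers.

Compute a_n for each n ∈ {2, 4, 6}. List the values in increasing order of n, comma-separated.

17, 273, 1394

[q^2] f(2)=16,f(1)=1 ⇒ 17
n=4: 1·4 2·2 4·1  f→[1+16+256]=273
q^6  k|6↦f(k): 6:1296 3:81 2:16 1:1  a_6=1394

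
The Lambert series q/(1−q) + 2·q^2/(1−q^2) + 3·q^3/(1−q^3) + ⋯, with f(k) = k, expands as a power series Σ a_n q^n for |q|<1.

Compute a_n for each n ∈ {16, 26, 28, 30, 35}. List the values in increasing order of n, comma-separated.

31, 42, 56, 72, 48

[q^16] f(16)=16,f(8)=8,f(4)=4,f(2)=2,f(1)=1 ⇒ 31
q^26  k|26↦f(k): 26:26 13:13 2:2 1:1  a_26=42
[q^28] f(1)=1,f(2)=2,f(4)=4,f(7)=7,f(14)=14,f(28)=28 ⇒ 56
n=30: 30·1 15·2 10·3 6·5 5·6 3·10 2·15 1·30  f→[30+15+10+6+5+3+2+1]=72
n=35: 1·35 5·7 7·5 35·1  f→[1+5+7+35]=48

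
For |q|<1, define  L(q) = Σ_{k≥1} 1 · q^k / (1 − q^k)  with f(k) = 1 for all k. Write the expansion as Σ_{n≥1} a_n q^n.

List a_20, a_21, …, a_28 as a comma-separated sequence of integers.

[q^20] f(20)=1,f(10)=1,f(5)=1,f(4)=1,f(2)=1,f(1)=1 ⇒ 6
[q^21] f(1)=1,f(3)=1,f(7)=1,f(21)=1 ⇒ 4
[q^22] f(22)=1,f(11)=1,f(2)=1,f(1)=1 ⇒ 4
[q^23] f(1)=1,f(23)=1 ⇒ 2
d|24:{24,12,8,6,4,3,2,1}  Σf=1+1+1+1+1+1+1+1=8
d|25:{1,5,25}  Σf=1+1+1=3
d|26:{26,13,2,1}  Σf=1+1+1+1=4
q^27  k|27↦f(k): 1:1 3:1 9:1 27:1  a_27=4
d|28:{28,14,7,4,2,1}  Σf=1+1+1+1+1+1=6

6, 4, 4, 2, 8, 3, 4, 4, 6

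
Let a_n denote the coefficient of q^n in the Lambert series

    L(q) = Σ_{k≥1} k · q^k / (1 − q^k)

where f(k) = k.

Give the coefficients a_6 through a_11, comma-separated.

n=6: 6·1 3·2 2·3 1·6  f→[6+3+2+1]=12
n=7: 1·7 7·1  f→[1+7]=8
q^8  k|8↦f(k): 8:8 4:4 2:2 1:1  a_8=15
[q^9] f(1)=1,f(3)=3,f(9)=9 ⇒ 13
q^10  k|10↦f(k): 1:1 2:2 5:5 10:10  a_10=18
q^11  k|11↦f(k): 11:11 1:1  a_11=12

12, 8, 15, 13, 18, 12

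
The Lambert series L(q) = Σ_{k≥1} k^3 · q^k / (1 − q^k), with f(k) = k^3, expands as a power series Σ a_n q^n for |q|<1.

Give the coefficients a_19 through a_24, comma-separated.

6860, 9198, 9632, 11988, 12168, 16380

q^19  k|19↦f(k): 1:1 19:6859  a_19=6860
n=20: 20·1 10·2 5·4 4·5 2·10 1·20  f→[8000+1000+125+64+8+1]=9198
d|21:{21,7,3,1}  Σf=9261+343+27+1=9632
n=22: 22·1 11·2 2·11 1·22  f→[10648+1331+8+1]=11988
q^23  k|23↦f(k): 1:1 23:12167  a_23=12168
n=24: 24·1 12·2 8·3 6·4 4·6 3·8 2·12 1·24  f→[13824+1728+512+216+64+27+8+1]=16380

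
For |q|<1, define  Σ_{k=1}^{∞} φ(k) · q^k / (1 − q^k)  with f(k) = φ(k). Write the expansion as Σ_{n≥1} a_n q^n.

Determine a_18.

[q^18] φ(1)=1,φ(2)=1,φ(3)=2,φ(6)=2,φ(9)=6,φ(18)=6 ⇒ 18

a_18 = 18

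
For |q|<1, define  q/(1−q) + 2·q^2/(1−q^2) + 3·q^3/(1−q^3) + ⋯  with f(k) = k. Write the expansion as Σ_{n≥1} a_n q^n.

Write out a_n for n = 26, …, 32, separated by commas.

42, 40, 56, 30, 72, 32, 63

q^26  k|26↦f(k): 1:1 2:2 13:13 26:26  a_26=42
n=27: 1·27 3·9 9·3 27·1  f→[1+3+9+27]=40
n=28: 28·1 14·2 7·4 4·7 2·14 1·28  f→[28+14+7+4+2+1]=56
q^29  k|29↦f(k): 1:1 29:29  a_29=30
[q^30] f(30)=30,f(15)=15,f(10)=10,f(6)=6,f(5)=5,f(3)=3,f(2)=2,f(1)=1 ⇒ 72
[q^31] f(31)=31,f(1)=1 ⇒ 32
n=32: 1·32 2·16 4·8 8·4 16·2 32·1  f→[1+2+4+8+16+32]=63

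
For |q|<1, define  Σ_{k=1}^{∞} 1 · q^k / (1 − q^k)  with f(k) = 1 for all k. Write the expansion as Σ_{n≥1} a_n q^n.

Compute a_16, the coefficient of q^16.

a_16 = 5

n=16: 16·1 8·2 4·4 2·8 1·16  f→[1+1+1+1+1]=5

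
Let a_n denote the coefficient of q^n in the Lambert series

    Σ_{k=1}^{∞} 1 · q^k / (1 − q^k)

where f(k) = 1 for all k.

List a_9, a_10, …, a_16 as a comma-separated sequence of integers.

3, 4, 2, 6, 2, 4, 4, 5

d|9:{1,3,9}  Σf=1+1+1=3
d|10:{1,2,5,10}  Σf=1+1+1+1=4
d|11:{1,11}  Σf=1+1=2
[q^12] f(1)=1,f(2)=1,f(3)=1,f(4)=1,f(6)=1,f(12)=1 ⇒ 6
n=13: 1·13 13·1  f→[1+1]=2
n=14: 14·1 7·2 2·7 1·14  f→[1+1+1+1]=4
d|15:{15,5,3,1}  Σf=1+1+1+1=4
q^16  k|16↦f(k): 16:1 8:1 4:1 2:1 1:1  a_16=5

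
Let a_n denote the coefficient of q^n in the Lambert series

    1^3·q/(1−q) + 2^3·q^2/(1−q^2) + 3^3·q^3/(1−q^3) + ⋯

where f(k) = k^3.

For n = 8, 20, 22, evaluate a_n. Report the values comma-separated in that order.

585, 9198, 11988

q^8  k|8↦f(k): 1:1 2:8 4:64 8:512  a_8=585
d|20:{1,2,4,5,10,20}  Σf=1+8+64+125+1000+8000=9198
q^22  k|22↦f(k): 22:10648 11:1331 2:8 1:1  a_22=11988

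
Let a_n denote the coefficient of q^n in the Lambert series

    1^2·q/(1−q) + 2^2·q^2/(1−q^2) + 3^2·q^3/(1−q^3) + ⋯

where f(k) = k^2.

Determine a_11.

d|11:{1,11}  Σf=1+121=122

a_11 = 122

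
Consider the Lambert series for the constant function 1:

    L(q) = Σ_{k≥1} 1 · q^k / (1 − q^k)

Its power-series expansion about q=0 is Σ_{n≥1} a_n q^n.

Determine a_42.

[q^42] f(42)=1,f(21)=1,f(14)=1,f(7)=1,f(6)=1,f(3)=1,f(2)=1,f(1)=1 ⇒ 8

a_42 = 8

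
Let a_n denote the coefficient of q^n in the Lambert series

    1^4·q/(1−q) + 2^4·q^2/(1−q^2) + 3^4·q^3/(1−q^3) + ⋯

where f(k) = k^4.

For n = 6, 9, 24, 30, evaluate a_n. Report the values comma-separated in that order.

d|6:{6,3,2,1}  Σf=1296+81+16+1=1394
d|9:{9,3,1}  Σf=6561+81+1=6643
q^24  k|24↦f(k): 24:331776 12:20736 8:4096 6:1296 4:256 3:81 2:16 1:1  a_24=358258
d|30:{30,15,10,6,5,3,2,1}  Σf=810000+50625+10000+1296+625+81+16+1=872644

1394, 6643, 358258, 872644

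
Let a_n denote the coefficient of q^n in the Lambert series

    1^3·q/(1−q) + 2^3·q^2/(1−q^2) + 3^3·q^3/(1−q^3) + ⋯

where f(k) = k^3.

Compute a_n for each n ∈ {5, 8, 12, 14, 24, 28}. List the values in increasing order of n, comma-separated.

126, 585, 2044, 3096, 16380, 25112

d|5:{1,5}  Σf=1+125=126
n=8: 1·8 2·4 4·2 8·1  f→[1+8+64+512]=585
q^12  k|12↦f(k): 1:1 2:8 3:27 4:64 6:216 12:1728  a_12=2044
d|14:{1,2,7,14}  Σf=1+8+343+2744=3096
d|24:{1,2,3,4,6,8,12,24}  Σf=1+8+27+64+216+512+1728+13824=16380
d|28:{1,2,4,7,14,28}  Σf=1+8+64+343+2744+21952=25112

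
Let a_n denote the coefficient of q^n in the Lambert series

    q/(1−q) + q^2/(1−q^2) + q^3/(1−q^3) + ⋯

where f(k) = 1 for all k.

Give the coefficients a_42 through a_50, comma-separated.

8, 2, 6, 6, 4, 2, 10, 3, 6

d|42:{42,21,14,7,6,3,2,1}  Σf=1+1+1+1+1+1+1+1=8
n=43: 1·43 43·1  f→[1+1]=2
d|44:{44,22,11,4,2,1}  Σf=1+1+1+1+1+1=6
n=45: 45·1 15·3 9·5 5·9 3·15 1·45  f→[1+1+1+1+1+1]=6
q^46  k|46↦f(k): 1:1 2:1 23:1 46:1  a_46=4
[q^47] f(47)=1,f(1)=1 ⇒ 2
q^48  k|48↦f(k): 1:1 2:1 3:1 4:1 6:1 8:1 12:1 16:1 24:1 48:1  a_48=10
q^49  k|49↦f(k): 1:1 7:1 49:1  a_49=3
q^50  k|50↦f(k): 50:1 25:1 10:1 5:1 2:1 1:1  a_50=6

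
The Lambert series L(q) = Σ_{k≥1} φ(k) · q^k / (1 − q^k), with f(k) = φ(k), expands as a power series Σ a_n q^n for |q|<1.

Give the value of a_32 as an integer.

n=32: 1·32 2·16 4·8 8·4 16·2 32·1  φ→[1+1+2+4+8+16]=32

a_32 = 32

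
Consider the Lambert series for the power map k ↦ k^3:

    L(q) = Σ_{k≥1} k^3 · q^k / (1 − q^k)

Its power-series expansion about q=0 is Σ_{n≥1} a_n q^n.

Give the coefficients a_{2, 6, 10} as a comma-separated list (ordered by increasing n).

q^2  k|2↦f(k): 2:8 1:1  a_2=9
n=6: 6·1 3·2 2·3 1·6  f→[216+27+8+1]=252
n=10: 10·1 5·2 2·5 1·10  f→[1000+125+8+1]=1134

9, 252, 1134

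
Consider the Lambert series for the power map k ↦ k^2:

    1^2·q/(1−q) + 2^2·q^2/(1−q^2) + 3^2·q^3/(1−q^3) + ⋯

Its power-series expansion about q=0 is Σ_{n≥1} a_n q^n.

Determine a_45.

n=45: 45·1 15·3 9·5 5·9 3·15 1·45  f→[2025+225+81+25+9+1]=2366

a_45 = 2366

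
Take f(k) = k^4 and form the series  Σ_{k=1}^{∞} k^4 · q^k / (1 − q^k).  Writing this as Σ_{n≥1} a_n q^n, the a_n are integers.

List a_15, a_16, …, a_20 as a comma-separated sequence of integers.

51332, 69905, 83522, 112931, 130322, 170898

n=15: 1·15 3·5 5·3 15·1  f→[1+81+625+50625]=51332
q^16  k|16↦f(k): 1:1 2:16 4:256 8:4096 16:65536  a_16=69905
[q^17] f(1)=1,f(17)=83521 ⇒ 83522
n=18: 18·1 9·2 6·3 3·6 2·9 1·18  f→[104976+6561+1296+81+16+1]=112931
n=19: 1·19 19·1  f→[1+130321]=130322
[q^20] f(20)=160000,f(10)=10000,f(5)=625,f(4)=256,f(2)=16,f(1)=1 ⇒ 170898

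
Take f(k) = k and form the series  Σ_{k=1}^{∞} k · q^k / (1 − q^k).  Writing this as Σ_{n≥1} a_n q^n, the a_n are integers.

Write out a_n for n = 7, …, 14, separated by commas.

n=7: 7·1 1·7  f→[7+1]=8
d|8:{8,4,2,1}  Σf=8+4+2+1=15
q^9  k|9↦f(k): 9:9 3:3 1:1  a_9=13
q^10  k|10↦f(k): 1:1 2:2 5:5 10:10  a_10=18
[q^11] f(1)=1,f(11)=11 ⇒ 12
[q^12] f(1)=1,f(2)=2,f(3)=3,f(4)=4,f(6)=6,f(12)=12 ⇒ 28
q^13  k|13↦f(k): 1:1 13:13  a_13=14
n=14: 14·1 7·2 2·7 1·14  f→[14+7+2+1]=24

8, 15, 13, 18, 12, 28, 14, 24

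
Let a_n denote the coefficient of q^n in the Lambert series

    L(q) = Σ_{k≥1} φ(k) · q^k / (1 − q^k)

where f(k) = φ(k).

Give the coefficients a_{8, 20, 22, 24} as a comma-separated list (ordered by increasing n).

d|8:{8,4,2,1}  Σφ=4+2+1+1=8
q^20  k|20↦φ(k): 1:1 2:1 4:2 5:4 10:4 20:8  a_20=20
[q^22] φ(1)=1,φ(2)=1,φ(11)=10,φ(22)=10 ⇒ 22
[q^24] φ(1)=1,φ(2)=1,φ(3)=2,φ(4)=2,φ(6)=2,φ(8)=4,φ(12)=4,φ(24)=8 ⇒ 24

8, 20, 22, 24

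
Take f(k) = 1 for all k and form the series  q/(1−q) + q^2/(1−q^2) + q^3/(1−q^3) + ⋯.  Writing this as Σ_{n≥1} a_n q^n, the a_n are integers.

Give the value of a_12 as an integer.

a_12 = 6

q^12  k|12↦f(k): 12:1 6:1 4:1 3:1 2:1 1:1  a_12=6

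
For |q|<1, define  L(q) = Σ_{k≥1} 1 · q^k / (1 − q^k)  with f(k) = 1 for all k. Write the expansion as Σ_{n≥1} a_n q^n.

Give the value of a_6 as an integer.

a_6 = 4

q^6  k|6↦f(k): 6:1 3:1 2:1 1:1  a_6=4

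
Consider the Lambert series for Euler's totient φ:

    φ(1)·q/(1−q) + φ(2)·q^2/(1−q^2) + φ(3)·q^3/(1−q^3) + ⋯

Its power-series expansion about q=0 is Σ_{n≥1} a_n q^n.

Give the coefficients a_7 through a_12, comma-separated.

q^7  k|7↦φ(k): 7:6 1:1  a_7=7
n=8: 1·8 2·4 4·2 8·1  φ→[1+1+2+4]=8
d|9:{1,3,9}  Σφ=1+2+6=9
d|10:{10,5,2,1}  Σφ=4+4+1+1=10
q^11  k|11↦φ(k): 11:10 1:1  a_11=11
d|12:{12,6,4,3,2,1}  Σφ=4+2+2+2+1+1=12

7, 8, 9, 10, 11, 12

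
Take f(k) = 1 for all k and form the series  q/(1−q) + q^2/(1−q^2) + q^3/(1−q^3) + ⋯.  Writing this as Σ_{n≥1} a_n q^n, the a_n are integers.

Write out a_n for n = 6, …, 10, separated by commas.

n=6: 1·6 2·3 3·2 6·1  f→[1+1+1+1]=4
[q^7] f(1)=1,f(7)=1 ⇒ 2
q^8  k|8↦f(k): 8:1 4:1 2:1 1:1  a_8=4
d|9:{1,3,9}  Σf=1+1+1=3
[q^10] f(10)=1,f(5)=1,f(2)=1,f(1)=1 ⇒ 4

4, 2, 4, 3, 4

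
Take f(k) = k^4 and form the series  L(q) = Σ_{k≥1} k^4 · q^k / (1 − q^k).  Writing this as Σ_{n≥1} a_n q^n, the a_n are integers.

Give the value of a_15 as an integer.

a_15 = 51332

n=15: 1·15 3·5 5·3 15·1  f→[1+81+625+50625]=51332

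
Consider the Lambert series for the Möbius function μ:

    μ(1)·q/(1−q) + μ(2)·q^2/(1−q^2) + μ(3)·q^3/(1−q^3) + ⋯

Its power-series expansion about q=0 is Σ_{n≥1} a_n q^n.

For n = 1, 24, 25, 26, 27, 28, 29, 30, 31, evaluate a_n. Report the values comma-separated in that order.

d|1:{1}  Σμ=1=1
d|24:{24,12,8,6,4,3,2,1}  Σμ=0+0+0+1+0+(-1)+(-1)+1=0
q^25  k|25↦μ(k): 1:1 5:-1 25:0  a_25=0
q^26  k|26↦μ(k): 26:1 13:-1 2:-1 1:1  a_26=0
d|27:{27,9,3,1}  Σμ=0+0+(-1)+1=0
d|28:{1,2,4,7,14,28}  Σμ=1+(-1)+0+(-1)+1+0=0
q^29  k|29↦μ(k): 1:1 29:-1  a_29=0
n=30: 30·1 15·2 10·3 6·5 5·6 3·10 2·15 1·30  μ→[(-1)+1+1+1+(-1)+(-1)+(-1)+1]=0
[q^31] μ(31)=-1,μ(1)=1 ⇒ 0

1, 0, 0, 0, 0, 0, 0, 0, 0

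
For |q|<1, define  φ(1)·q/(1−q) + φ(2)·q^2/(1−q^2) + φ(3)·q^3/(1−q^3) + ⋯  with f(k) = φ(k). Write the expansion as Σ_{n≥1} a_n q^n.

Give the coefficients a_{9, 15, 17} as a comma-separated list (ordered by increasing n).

d|9:{9,3,1}  Σφ=6+2+1=9
[q^15] φ(15)=8,φ(5)=4,φ(3)=2,φ(1)=1 ⇒ 15
[q^17] φ(1)=1,φ(17)=16 ⇒ 17

9, 15, 17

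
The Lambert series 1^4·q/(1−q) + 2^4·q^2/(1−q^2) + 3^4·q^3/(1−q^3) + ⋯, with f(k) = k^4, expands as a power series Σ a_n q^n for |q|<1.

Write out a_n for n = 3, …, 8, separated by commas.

82, 273, 626, 1394, 2402, 4369

n=3: 1·3 3·1  f→[1+81]=82
n=4: 4·1 2·2 1·4  f→[256+16+1]=273
n=5: 1·5 5·1  f→[1+625]=626
n=6: 1·6 2·3 3·2 6·1  f→[1+16+81+1296]=1394
q^7  k|7↦f(k): 1:1 7:2401  a_7=2402
d|8:{1,2,4,8}  Σf=1+16+256+4096=4369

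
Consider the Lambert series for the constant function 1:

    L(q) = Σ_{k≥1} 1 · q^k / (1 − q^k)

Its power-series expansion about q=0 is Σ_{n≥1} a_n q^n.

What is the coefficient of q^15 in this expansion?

q^15  k|15↦f(k): 1:1 3:1 5:1 15:1  a_15=4

a_15 = 4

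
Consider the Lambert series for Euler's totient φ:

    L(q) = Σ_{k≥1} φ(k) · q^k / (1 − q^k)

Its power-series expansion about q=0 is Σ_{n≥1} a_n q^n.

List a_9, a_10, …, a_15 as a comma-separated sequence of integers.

d|9:{9,3,1}  Σφ=6+2+1=9
[q^10] φ(10)=4,φ(5)=4,φ(2)=1,φ(1)=1 ⇒ 10
n=11: 11·1 1·11  φ→[10+1]=11
q^12  k|12↦φ(k): 1:1 2:1 3:2 4:2 6:2 12:4  a_12=12
[q^13] φ(13)=12,φ(1)=1 ⇒ 13
[q^14] φ(14)=6,φ(7)=6,φ(2)=1,φ(1)=1 ⇒ 14
[q^15] φ(15)=8,φ(5)=4,φ(3)=2,φ(1)=1 ⇒ 15

9, 10, 11, 12, 13, 14, 15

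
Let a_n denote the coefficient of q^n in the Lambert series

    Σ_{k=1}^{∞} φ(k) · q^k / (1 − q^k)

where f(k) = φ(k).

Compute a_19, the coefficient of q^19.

q^19  k|19↦φ(k): 19:18 1:1  a_19=19

a_19 = 19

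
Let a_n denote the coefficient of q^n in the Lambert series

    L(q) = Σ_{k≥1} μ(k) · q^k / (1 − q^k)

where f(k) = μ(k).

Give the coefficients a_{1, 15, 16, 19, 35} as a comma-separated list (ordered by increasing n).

1, 0, 0, 0, 0

q^1  k|1↦μ(k): 1:1  a_1=1
d|15:{15,5,3,1}  Σμ=1+(-1)+(-1)+1=0
n=16: 1·16 2·8 4·4 8·2 16·1  μ→[1+(-1)+0+0+0]=0
[q^19] μ(19)=-1,μ(1)=1 ⇒ 0
[q^35] μ(35)=1,μ(7)=-1,μ(5)=-1,μ(1)=1 ⇒ 0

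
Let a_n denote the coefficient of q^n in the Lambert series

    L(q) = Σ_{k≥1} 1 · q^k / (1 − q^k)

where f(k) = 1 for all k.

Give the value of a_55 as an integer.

a_55 = 4

[q^55] f(55)=1,f(11)=1,f(5)=1,f(1)=1 ⇒ 4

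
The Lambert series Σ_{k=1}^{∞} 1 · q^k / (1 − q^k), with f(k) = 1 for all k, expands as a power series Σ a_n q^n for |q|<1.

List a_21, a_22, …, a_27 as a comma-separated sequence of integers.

d|21:{1,3,7,21}  Σf=1+1+1+1=4
n=22: 1·22 2·11 11·2 22·1  f→[1+1+1+1]=4
q^23  k|23↦f(k): 1:1 23:1  a_23=2
n=24: 24·1 12·2 8·3 6·4 4·6 3·8 2·12 1·24  f→[1+1+1+1+1+1+1+1]=8
n=25: 1·25 5·5 25·1  f→[1+1+1]=3
q^26  k|26↦f(k): 26:1 13:1 2:1 1:1  a_26=4
q^27  k|27↦f(k): 1:1 3:1 9:1 27:1  a_27=4

4, 4, 2, 8, 3, 4, 4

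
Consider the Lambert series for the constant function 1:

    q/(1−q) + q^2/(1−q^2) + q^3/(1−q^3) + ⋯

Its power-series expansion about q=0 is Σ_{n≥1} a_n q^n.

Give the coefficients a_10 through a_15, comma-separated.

4, 2, 6, 2, 4, 4

n=10: 1·10 2·5 5·2 10·1  f→[1+1+1+1]=4
n=11: 1·11 11·1  f→[1+1]=2
n=12: 12·1 6·2 4·3 3·4 2·6 1·12  f→[1+1+1+1+1+1]=6
d|13:{13,1}  Σf=1+1=2
[q^14] f(1)=1,f(2)=1,f(7)=1,f(14)=1 ⇒ 4
[q^15] f(1)=1,f(3)=1,f(5)=1,f(15)=1 ⇒ 4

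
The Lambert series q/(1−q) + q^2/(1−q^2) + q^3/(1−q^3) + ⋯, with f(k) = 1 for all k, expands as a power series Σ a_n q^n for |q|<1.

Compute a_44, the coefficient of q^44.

q^44  k|44↦f(k): 1:1 2:1 4:1 11:1 22:1 44:1  a_44=6

a_44 = 6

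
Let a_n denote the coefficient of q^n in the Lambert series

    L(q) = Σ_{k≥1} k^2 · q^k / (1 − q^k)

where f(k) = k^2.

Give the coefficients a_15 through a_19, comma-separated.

q^15  k|15↦f(k): 1:1 3:9 5:25 15:225  a_15=260
[q^16] f(16)=256,f(8)=64,f(4)=16,f(2)=4,f(1)=1 ⇒ 341
[q^17] f(1)=1,f(17)=289 ⇒ 290
q^18  k|18↦f(k): 18:324 9:81 6:36 3:9 2:4 1:1  a_18=455
d|19:{1,19}  Σf=1+361=362

260, 341, 290, 455, 362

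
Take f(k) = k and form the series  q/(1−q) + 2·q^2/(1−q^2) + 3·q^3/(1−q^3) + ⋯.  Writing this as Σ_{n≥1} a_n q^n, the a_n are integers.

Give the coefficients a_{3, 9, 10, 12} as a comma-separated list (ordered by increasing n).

n=3: 3·1 1·3  f→[3+1]=4
[q^9] f(1)=1,f(3)=3,f(9)=9 ⇒ 13
n=10: 1·10 2·5 5·2 10·1  f→[1+2+5+10]=18
q^12  k|12↦f(k): 1:1 2:2 3:3 4:4 6:6 12:12  a_12=28

4, 13, 18, 28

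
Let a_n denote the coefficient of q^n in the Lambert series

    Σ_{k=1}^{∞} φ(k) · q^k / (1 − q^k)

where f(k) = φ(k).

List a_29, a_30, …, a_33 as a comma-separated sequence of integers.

[q^29] φ(29)=28,φ(1)=1 ⇒ 29
q^30  k|30↦φ(k): 30:8 15:8 10:4 6:2 5:4 3:2 2:1 1:1  a_30=30
d|31:{1,31}  Σφ=1+30=31
q^32  k|32↦φ(k): 1:1 2:1 4:2 8:4 16:8 32:16  a_32=32
d|33:{33,11,3,1}  Σφ=20+10+2+1=33

29, 30, 31, 32, 33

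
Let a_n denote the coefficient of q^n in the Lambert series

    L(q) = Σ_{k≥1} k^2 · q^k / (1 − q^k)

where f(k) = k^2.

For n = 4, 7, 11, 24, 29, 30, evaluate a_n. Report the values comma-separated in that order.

21, 50, 122, 850, 842, 1300

n=4: 1·4 2·2 4·1  f→[1+4+16]=21
d|7:{1,7}  Σf=1+49=50
d|11:{1,11}  Σf=1+121=122
q^24  k|24↦f(k): 24:576 12:144 8:64 6:36 4:16 3:9 2:4 1:1  a_24=850
[q^29] f(29)=841,f(1)=1 ⇒ 842
n=30: 30·1 15·2 10·3 6·5 5·6 3·10 2·15 1·30  f→[900+225+100+36+25+9+4+1]=1300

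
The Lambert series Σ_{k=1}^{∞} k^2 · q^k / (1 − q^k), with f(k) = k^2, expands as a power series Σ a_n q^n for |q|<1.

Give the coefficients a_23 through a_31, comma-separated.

530, 850, 651, 850, 820, 1050, 842, 1300, 962

q^23  k|23↦f(k): 23:529 1:1  a_23=530
q^24  k|24↦f(k): 24:576 12:144 8:64 6:36 4:16 3:9 2:4 1:1  a_24=850
d|25:{1,5,25}  Σf=1+25+625=651
n=26: 26·1 13·2 2·13 1·26  f→[676+169+4+1]=850
q^27  k|27↦f(k): 27:729 9:81 3:9 1:1  a_27=820
n=28: 28·1 14·2 7·4 4·7 2·14 1·28  f→[784+196+49+16+4+1]=1050
[q^29] f(29)=841,f(1)=1 ⇒ 842
[q^30] f(30)=900,f(15)=225,f(10)=100,f(6)=36,f(5)=25,f(3)=9,f(2)=4,f(1)=1 ⇒ 1300
d|31:{31,1}  Σf=961+1=962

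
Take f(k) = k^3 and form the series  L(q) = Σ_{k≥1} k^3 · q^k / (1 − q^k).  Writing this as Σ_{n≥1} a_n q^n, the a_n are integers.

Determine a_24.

a_24 = 16380

n=24: 24·1 12·2 8·3 6·4 4·6 3·8 2·12 1·24  f→[13824+1728+512+216+64+27+8+1]=16380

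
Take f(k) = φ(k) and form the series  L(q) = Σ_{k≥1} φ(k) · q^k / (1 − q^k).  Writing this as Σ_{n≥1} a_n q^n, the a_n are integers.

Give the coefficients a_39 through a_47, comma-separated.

q^39  k|39↦φ(k): 1:1 3:2 13:12 39:24  a_39=39
q^40  k|40↦φ(k): 40:16 20:8 10:4 8:4 5:4 4:2 2:1 1:1  a_40=40
n=41: 41·1 1·41  φ→[40+1]=41
[q^42] φ(1)=1,φ(2)=1,φ(3)=2,φ(6)=2,φ(7)=6,φ(14)=6,φ(21)=12,φ(42)=12 ⇒ 42
q^43  k|43↦φ(k): 43:42 1:1  a_43=43
n=44: 44·1 22·2 11·4 4·11 2·22 1·44  φ→[20+10+10+2+1+1]=44
[q^45] φ(45)=24,φ(15)=8,φ(9)=6,φ(5)=4,φ(3)=2,φ(1)=1 ⇒ 45
n=46: 46·1 23·2 2·23 1·46  φ→[22+22+1+1]=46
q^47  k|47↦φ(k): 47:46 1:1  a_47=47

39, 40, 41, 42, 43, 44, 45, 46, 47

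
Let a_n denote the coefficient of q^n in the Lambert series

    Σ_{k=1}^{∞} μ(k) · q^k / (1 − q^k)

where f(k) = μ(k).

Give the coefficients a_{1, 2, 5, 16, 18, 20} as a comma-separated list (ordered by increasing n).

1, 0, 0, 0, 0, 0

n=1: 1·1  μ→[1]=1
q^2  k|2↦μ(k): 2:-1 1:1  a_2=0
d|5:{5,1}  Σμ=(-1)+1=0
[q^16] μ(16)=0,μ(8)=0,μ(4)=0,μ(2)=-1,μ(1)=1 ⇒ 0
q^18  k|18↦μ(k): 1:1 2:-1 3:-1 6:1 9:0 18:0  a_18=0
n=20: 20·1 10·2 5·4 4·5 2·10 1·20  μ→[0+1+(-1)+0+(-1)+1]=0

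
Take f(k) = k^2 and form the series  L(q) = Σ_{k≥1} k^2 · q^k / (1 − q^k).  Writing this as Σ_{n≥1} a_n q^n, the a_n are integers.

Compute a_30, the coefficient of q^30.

d|30:{1,2,3,5,6,10,15,30}  Σf=1+4+9+25+36+100+225+900=1300

a_30 = 1300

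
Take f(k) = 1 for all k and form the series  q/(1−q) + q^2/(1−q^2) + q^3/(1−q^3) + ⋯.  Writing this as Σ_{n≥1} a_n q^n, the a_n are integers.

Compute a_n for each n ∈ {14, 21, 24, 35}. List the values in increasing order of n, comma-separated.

q^14  k|14↦f(k): 1:1 2:1 7:1 14:1  a_14=4
q^21  k|21↦f(k): 1:1 3:1 7:1 21:1  a_21=4
[q^24] f(1)=1,f(2)=1,f(3)=1,f(4)=1,f(6)=1,f(8)=1,f(12)=1,f(24)=1 ⇒ 8
n=35: 35·1 7·5 5·7 1·35  f→[1+1+1+1]=4

4, 4, 8, 4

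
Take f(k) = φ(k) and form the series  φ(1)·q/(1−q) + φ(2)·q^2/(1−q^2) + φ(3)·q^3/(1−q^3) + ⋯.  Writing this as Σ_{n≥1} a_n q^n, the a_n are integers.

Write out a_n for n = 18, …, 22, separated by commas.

d|18:{18,9,6,3,2,1}  Σφ=6+6+2+2+1+1=18
d|19:{19,1}  Σφ=18+1=19
[q^20] φ(1)=1,φ(2)=1,φ(4)=2,φ(5)=4,φ(10)=4,φ(20)=8 ⇒ 20
n=21: 1·21 3·7 7·3 21·1  φ→[1+2+6+12]=21
[q^22] φ(1)=1,φ(2)=1,φ(11)=10,φ(22)=10 ⇒ 22

18, 19, 20, 21, 22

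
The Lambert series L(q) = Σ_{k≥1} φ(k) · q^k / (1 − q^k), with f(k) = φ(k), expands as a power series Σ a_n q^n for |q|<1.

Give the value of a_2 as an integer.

n=2: 2·1 1·2  φ→[1+1]=2

a_2 = 2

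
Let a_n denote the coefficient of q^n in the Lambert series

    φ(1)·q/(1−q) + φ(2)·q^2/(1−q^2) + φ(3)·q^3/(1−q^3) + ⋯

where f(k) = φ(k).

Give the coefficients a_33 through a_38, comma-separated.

n=33: 33·1 11·3 3·11 1·33  φ→[20+10+2+1]=33
[q^34] φ(1)=1,φ(2)=1,φ(17)=16,φ(34)=16 ⇒ 34
q^35  k|35↦φ(k): 35:24 7:6 5:4 1:1  a_35=35
q^36  k|36↦φ(k): 36:12 18:6 12:4 9:6 6:2 4:2 3:2 2:1 1:1  a_36=36
[q^37] φ(37)=36,φ(1)=1 ⇒ 37
[q^38] φ(38)=18,φ(19)=18,φ(2)=1,φ(1)=1 ⇒ 38

33, 34, 35, 36, 37, 38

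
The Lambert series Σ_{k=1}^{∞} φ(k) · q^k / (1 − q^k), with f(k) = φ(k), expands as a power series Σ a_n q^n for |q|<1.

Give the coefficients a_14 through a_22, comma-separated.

n=14: 1·14 2·7 7·2 14·1  φ→[1+1+6+6]=14
n=15: 1·15 3·5 5·3 15·1  φ→[1+2+4+8]=15
[q^16] φ(1)=1,φ(2)=1,φ(4)=2,φ(8)=4,φ(16)=8 ⇒ 16
[q^17] φ(17)=16,φ(1)=1 ⇒ 17
q^18  k|18↦φ(k): 18:6 9:6 6:2 3:2 2:1 1:1  a_18=18
n=19: 1·19 19·1  φ→[1+18]=19
q^20  k|20↦φ(k): 1:1 2:1 4:2 5:4 10:4 20:8  a_20=20
d|21:{1,3,7,21}  Σφ=1+2+6+12=21
[q^22] φ(1)=1,φ(2)=1,φ(11)=10,φ(22)=10 ⇒ 22

14, 15, 16, 17, 18, 19, 20, 21, 22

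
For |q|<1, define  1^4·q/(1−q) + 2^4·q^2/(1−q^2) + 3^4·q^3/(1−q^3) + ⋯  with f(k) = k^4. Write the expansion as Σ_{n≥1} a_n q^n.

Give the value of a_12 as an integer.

a_12 = 22386

n=12: 12·1 6·2 4·3 3·4 2·6 1·12  f→[20736+1296+256+81+16+1]=22386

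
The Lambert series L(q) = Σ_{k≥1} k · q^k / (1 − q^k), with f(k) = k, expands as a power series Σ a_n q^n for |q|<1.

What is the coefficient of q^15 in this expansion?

a_15 = 24

d|15:{1,3,5,15}  Σf=1+3+5+15=24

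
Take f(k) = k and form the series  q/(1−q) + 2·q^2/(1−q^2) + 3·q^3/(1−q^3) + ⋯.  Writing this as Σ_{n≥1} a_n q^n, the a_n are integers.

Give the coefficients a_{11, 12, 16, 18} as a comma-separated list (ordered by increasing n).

12, 28, 31, 39

[q^11] f(11)=11,f(1)=1 ⇒ 12
n=12: 1·12 2·6 3·4 4·3 6·2 12·1  f→[1+2+3+4+6+12]=28
q^16  k|16↦f(k): 16:16 8:8 4:4 2:2 1:1  a_16=31
n=18: 1·18 2·9 3·6 6·3 9·2 18·1  f→[1+2+3+6+9+18]=39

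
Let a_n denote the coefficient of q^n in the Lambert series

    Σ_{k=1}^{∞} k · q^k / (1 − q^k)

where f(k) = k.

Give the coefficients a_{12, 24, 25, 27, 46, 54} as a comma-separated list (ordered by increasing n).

28, 60, 31, 40, 72, 120

q^12  k|12↦f(k): 12:12 6:6 4:4 3:3 2:2 1:1  a_12=28
q^24  k|24↦f(k): 1:1 2:2 3:3 4:4 6:6 8:8 12:12 24:24  a_24=60
q^25  k|25↦f(k): 1:1 5:5 25:25  a_25=31
q^27  k|27↦f(k): 1:1 3:3 9:9 27:27  a_27=40
n=46: 46·1 23·2 2·23 1·46  f→[46+23+2+1]=72
d|54:{54,27,18,9,6,3,2,1}  Σf=54+27+18+9+6+3+2+1=120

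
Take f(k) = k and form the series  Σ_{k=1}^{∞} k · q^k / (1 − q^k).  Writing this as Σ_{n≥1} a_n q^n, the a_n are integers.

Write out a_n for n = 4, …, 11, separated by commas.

7, 6, 12, 8, 15, 13, 18, 12

n=4: 1·4 2·2 4·1  f→[1+2+4]=7
[q^5] f(5)=5,f(1)=1 ⇒ 6
n=6: 6·1 3·2 2·3 1·6  f→[6+3+2+1]=12
q^7  k|7↦f(k): 1:1 7:7  a_7=8
q^8  k|8↦f(k): 8:8 4:4 2:2 1:1  a_8=15
q^9  k|9↦f(k): 1:1 3:3 9:9  a_9=13
d|10:{10,5,2,1}  Σf=10+5+2+1=18
q^11  k|11↦f(k): 11:11 1:1  a_11=12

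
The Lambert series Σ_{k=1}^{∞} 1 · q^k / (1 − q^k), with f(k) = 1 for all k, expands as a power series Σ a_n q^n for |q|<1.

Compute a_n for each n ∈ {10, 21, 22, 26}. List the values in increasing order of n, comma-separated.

[q^10] f(1)=1,f(2)=1,f(5)=1,f(10)=1 ⇒ 4
[q^21] f(21)=1,f(7)=1,f(3)=1,f(1)=1 ⇒ 4
q^22  k|22↦f(k): 1:1 2:1 11:1 22:1  a_22=4
d|26:{1,2,13,26}  Σf=1+1+1+1=4

4, 4, 4, 4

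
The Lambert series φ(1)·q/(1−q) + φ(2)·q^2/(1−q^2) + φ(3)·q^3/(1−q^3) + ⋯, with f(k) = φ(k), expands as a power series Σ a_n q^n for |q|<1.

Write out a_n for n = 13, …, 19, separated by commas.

q^13  k|13↦φ(k): 1:1 13:12  a_13=13
n=14: 1·14 2·7 7·2 14·1  φ→[1+1+6+6]=14
[q^15] φ(1)=1,φ(3)=2,φ(5)=4,φ(15)=8 ⇒ 15
[q^16] φ(1)=1,φ(2)=1,φ(4)=2,φ(8)=4,φ(16)=8 ⇒ 16
q^17  k|17↦φ(k): 17:16 1:1  a_17=17
[q^18] φ(18)=6,φ(9)=6,φ(6)=2,φ(3)=2,φ(2)=1,φ(1)=1 ⇒ 18
d|19:{19,1}  Σφ=18+1=19

13, 14, 15, 16, 17, 18, 19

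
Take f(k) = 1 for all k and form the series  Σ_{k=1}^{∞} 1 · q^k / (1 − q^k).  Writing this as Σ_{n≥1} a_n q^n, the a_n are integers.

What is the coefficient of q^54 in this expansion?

a_54 = 8

[q^54] f(54)=1,f(27)=1,f(18)=1,f(9)=1,f(6)=1,f(3)=1,f(2)=1,f(1)=1 ⇒ 8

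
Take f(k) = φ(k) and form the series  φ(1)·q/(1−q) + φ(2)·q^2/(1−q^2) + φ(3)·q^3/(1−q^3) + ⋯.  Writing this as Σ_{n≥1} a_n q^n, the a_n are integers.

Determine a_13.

[q^13] φ(13)=12,φ(1)=1 ⇒ 13

a_13 = 13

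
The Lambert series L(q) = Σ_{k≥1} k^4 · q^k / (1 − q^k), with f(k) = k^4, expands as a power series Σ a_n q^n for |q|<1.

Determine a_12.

n=12: 1·12 2·6 3·4 4·3 6·2 12·1  f→[1+16+81+256+1296+20736]=22386

a_12 = 22386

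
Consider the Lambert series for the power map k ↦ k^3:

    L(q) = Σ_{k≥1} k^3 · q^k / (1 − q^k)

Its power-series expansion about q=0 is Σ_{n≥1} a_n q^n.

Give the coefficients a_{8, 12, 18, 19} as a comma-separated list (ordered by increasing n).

q^8  k|8↦f(k): 8:512 4:64 2:8 1:1  a_8=585
n=12: 1·12 2·6 3·4 4·3 6·2 12·1  f→[1+8+27+64+216+1728]=2044
d|18:{18,9,6,3,2,1}  Σf=5832+729+216+27+8+1=6813
[q^19] f(1)=1,f(19)=6859 ⇒ 6860

585, 2044, 6813, 6860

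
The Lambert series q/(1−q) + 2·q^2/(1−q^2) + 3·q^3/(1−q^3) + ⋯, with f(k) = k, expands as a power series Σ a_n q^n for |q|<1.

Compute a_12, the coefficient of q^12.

d|12:{1,2,3,4,6,12}  Σf=1+2+3+4+6+12=28

a_12 = 28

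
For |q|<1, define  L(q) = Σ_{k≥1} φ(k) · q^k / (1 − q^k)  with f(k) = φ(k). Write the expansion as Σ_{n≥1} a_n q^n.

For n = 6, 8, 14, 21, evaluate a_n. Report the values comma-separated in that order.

n=6: 1·6 2·3 3·2 6·1  φ→[1+1+2+2]=6
q^8  k|8↦φ(k): 1:1 2:1 4:2 8:4  a_8=8
n=14: 14·1 7·2 2·7 1·14  φ→[6+6+1+1]=14
q^21  k|21↦φ(k): 21:12 7:6 3:2 1:1  a_21=21

6, 8, 14, 21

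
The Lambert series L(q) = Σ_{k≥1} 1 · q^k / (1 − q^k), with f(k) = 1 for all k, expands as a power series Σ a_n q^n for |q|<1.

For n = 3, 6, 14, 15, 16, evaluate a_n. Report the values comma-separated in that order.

2, 4, 4, 4, 5

n=3: 1·3 3·1  f→[1+1]=2
[q^6] f(6)=1,f(3)=1,f(2)=1,f(1)=1 ⇒ 4
d|14:{1,2,7,14}  Σf=1+1+1+1=4
[q^15] f(15)=1,f(5)=1,f(3)=1,f(1)=1 ⇒ 4
[q^16] f(16)=1,f(8)=1,f(4)=1,f(2)=1,f(1)=1 ⇒ 5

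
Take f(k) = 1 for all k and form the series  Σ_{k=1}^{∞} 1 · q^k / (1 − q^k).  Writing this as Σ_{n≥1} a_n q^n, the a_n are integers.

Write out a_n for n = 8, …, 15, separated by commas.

4, 3, 4, 2, 6, 2, 4, 4

[q^8] f(8)=1,f(4)=1,f(2)=1,f(1)=1 ⇒ 4
q^9  k|9↦f(k): 1:1 3:1 9:1  a_9=3
n=10: 10·1 5·2 2·5 1·10  f→[1+1+1+1]=4
q^11  k|11↦f(k): 1:1 11:1  a_11=2
[q^12] f(12)=1,f(6)=1,f(4)=1,f(3)=1,f(2)=1,f(1)=1 ⇒ 6
d|13:{13,1}  Σf=1+1=2
n=14: 14·1 7·2 2·7 1·14  f→[1+1+1+1]=4
[q^15] f(15)=1,f(5)=1,f(3)=1,f(1)=1 ⇒ 4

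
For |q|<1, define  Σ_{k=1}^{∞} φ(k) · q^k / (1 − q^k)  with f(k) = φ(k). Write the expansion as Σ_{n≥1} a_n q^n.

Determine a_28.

[q^28] φ(1)=1,φ(2)=1,φ(4)=2,φ(7)=6,φ(14)=6,φ(28)=12 ⇒ 28

a_28 = 28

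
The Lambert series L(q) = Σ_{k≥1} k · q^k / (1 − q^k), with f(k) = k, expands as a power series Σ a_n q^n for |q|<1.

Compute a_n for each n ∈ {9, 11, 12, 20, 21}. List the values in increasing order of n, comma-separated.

d|9:{9,3,1}  Σf=9+3+1=13
q^11  k|11↦f(k): 11:11 1:1  a_11=12
q^12  k|12↦f(k): 1:1 2:2 3:3 4:4 6:6 12:12  a_12=28
n=20: 1·20 2·10 4·5 5·4 10·2 20·1  f→[1+2+4+5+10+20]=42
[q^21] f(21)=21,f(7)=7,f(3)=3,f(1)=1 ⇒ 32

13, 12, 28, 42, 32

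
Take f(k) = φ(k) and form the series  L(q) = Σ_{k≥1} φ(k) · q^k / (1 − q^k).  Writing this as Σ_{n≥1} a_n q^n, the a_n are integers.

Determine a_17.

q^17  k|17↦φ(k): 17:16 1:1  a_17=17

a_17 = 17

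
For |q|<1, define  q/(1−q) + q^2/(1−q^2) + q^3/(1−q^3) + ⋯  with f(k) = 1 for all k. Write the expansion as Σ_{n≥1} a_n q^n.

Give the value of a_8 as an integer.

[q^8] f(8)=1,f(4)=1,f(2)=1,f(1)=1 ⇒ 4

a_8 = 4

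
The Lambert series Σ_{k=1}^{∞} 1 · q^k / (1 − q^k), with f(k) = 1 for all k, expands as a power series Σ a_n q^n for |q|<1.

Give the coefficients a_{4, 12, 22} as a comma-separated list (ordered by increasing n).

d|4:{4,2,1}  Σf=1+1+1=3
q^12  k|12↦f(k): 1:1 2:1 3:1 4:1 6:1 12:1  a_12=6
q^22  k|22↦f(k): 22:1 11:1 2:1 1:1  a_22=4

3, 6, 4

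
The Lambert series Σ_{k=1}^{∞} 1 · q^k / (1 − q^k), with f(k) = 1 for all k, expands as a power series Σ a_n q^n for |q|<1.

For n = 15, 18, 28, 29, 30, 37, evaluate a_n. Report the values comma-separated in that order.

d|15:{1,3,5,15}  Σf=1+1+1+1=4
d|18:{18,9,6,3,2,1}  Σf=1+1+1+1+1+1=6
d|28:{1,2,4,7,14,28}  Σf=1+1+1+1+1+1=6
d|29:{29,1}  Σf=1+1=2
d|30:{30,15,10,6,5,3,2,1}  Σf=1+1+1+1+1+1+1+1=8
q^37  k|37↦f(k): 1:1 37:1  a_37=2

4, 6, 6, 2, 8, 2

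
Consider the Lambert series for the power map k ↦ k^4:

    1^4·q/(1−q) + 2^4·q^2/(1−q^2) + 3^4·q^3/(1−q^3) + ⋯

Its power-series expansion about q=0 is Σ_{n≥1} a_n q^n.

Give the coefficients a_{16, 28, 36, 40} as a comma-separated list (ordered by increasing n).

69905, 655746, 1813539, 2734994

q^16  k|16↦f(k): 1:1 2:16 4:256 8:4096 16:65536  a_16=69905
[q^28] f(28)=614656,f(14)=38416,f(7)=2401,f(4)=256,f(2)=16,f(1)=1 ⇒ 655746
d|36:{36,18,12,9,6,4,3,2,1}  Σf=1679616+104976+20736+6561+1296+256+81+16+1=1813539
d|40:{1,2,4,5,8,10,20,40}  Σf=1+16+256+625+4096+10000+160000+2560000=2734994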